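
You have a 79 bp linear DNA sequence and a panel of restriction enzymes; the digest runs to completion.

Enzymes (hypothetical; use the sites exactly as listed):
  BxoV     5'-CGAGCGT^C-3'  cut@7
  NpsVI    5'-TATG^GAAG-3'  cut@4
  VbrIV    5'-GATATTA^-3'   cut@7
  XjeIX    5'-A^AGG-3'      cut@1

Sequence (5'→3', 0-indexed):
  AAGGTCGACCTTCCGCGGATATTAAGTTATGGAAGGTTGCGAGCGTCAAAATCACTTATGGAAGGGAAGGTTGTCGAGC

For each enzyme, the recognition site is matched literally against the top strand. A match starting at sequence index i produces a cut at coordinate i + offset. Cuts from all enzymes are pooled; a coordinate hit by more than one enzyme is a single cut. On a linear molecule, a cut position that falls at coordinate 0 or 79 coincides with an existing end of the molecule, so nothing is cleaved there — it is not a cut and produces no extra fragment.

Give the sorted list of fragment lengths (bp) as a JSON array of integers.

[1,2,2,5,7,12,13,14,23]

Site scan:
  BxoV CGAGCGTC/7: at [39] ⇒ [46]
  NpsVI TATGGAAG/4: at [27, 56] ⇒ [31, 60]
  VbrIV GATATTA/7: at [17] ⇒ [24]
  XjeIX AAGG/1: at [0, 32, 61, 66] ⇒ [1, 33, 62, 67]

All cut coordinates (distinct, sorted): [1, 24, 31, 33, 46, 60, 62, 67]

Fragment lengths:
  [0,1): 1 bp
  [1,24): 23 bp
  [24,31): 7 bp
  [31,33): 2 bp
  [33,46): 13 bp
  [46,60): 14 bp
  [60,62): 2 bp
  [62,67): 5 bp
  [67,79): 12 bp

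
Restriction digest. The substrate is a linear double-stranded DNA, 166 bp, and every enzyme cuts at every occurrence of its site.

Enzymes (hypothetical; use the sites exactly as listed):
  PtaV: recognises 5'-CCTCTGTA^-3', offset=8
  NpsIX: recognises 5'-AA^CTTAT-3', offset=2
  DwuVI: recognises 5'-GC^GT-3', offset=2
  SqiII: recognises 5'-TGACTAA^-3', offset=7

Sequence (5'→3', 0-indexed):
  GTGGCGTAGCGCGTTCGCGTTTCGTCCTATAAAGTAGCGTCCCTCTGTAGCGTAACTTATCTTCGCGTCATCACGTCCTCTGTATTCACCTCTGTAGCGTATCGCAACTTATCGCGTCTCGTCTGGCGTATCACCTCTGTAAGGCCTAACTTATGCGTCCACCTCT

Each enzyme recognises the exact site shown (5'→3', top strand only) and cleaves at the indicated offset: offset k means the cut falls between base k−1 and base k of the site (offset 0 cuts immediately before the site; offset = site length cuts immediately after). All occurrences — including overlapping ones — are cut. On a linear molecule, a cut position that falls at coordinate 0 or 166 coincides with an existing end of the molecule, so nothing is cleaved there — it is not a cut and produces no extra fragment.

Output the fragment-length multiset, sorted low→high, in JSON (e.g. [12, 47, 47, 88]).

Per-enzyme occurrences:
  PtaV CCTCTGTA/8: at [41, 76, 88, 133] ⇒ [49, 84, 96, 141]
  NpsIX AACTTAT/2: at [53, 105, 147] ⇒ [55, 107, 149]
  DwuVI GCGT/2: at [3, 10, 16, 36, 49, 64, 96, 113, 125, 154] ⇒ [5, 12, 18, 38, 51, 66, 98, 115, 127, 156]
  SqiII (TGACTAA, off=7): no sites

All cut coordinates (distinct, sorted): [5, 12, 18, 38, 49, 51, 55, 66, 84, 96, 98, 107, 115, 127, 141, 149, 156]

Fragment lengths:
  [0,5): 5 bp
  [5,12): 7 bp
  [12,18): 6 bp
  [18,38): 20 bp
  [38,49): 11 bp
  [49,51): 2 bp
  [51,55): 4 bp
  [55,66): 11 bp
  [66,84): 18 bp
  [84,96): 12 bp
  [96,98): 2 bp
  [98,107): 9 bp
  [107,115): 8 bp
  [115,127): 12 bp
  [127,141): 14 bp
  [141,149): 8 bp
  [149,156): 7 bp
  [156,166): 10 bp

[2,2,4,5,6,7,7,8,8,9,10,11,11,12,12,14,18,20]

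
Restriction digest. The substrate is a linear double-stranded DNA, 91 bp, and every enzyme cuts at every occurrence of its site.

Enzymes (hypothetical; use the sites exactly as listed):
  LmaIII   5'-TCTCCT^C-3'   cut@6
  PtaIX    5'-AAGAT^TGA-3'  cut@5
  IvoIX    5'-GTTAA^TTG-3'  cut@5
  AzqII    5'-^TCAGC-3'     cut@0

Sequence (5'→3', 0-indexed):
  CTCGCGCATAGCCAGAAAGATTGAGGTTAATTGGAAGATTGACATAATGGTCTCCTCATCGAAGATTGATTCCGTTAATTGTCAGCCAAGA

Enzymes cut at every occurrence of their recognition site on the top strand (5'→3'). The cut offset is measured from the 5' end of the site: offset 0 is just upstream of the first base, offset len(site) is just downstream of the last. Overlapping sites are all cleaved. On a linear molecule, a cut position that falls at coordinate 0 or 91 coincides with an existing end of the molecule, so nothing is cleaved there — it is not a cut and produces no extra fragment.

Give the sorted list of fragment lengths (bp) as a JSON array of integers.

[3,9,9,10,10,12,17,21]

Per-enzyme occurrences:
  LmaIII (TCTCCTC, off=6): starts [50] → cuts [56]
  PtaIX (AAGATTGA, off=5): starts [16, 34, 61] → cuts [21, 39, 66]
  IvoIX (GTTAATTG, off=5): starts [25, 73] → cuts [30, 78]
  AzqII (TCAGC, off=0): starts [81] → cuts [81]

All cut coordinates (distinct, sorted): [21, 30, 39, 56, 66, 78, 81]

Fragments:
  [0,21): 21 bp
  [21,30): 9 bp
  [30,39): 9 bp
  [39,56): 17 bp
  [56,66): 10 bp
  [66,78): 12 bp
  [78,81): 3 bp
  [81,91): 10 bp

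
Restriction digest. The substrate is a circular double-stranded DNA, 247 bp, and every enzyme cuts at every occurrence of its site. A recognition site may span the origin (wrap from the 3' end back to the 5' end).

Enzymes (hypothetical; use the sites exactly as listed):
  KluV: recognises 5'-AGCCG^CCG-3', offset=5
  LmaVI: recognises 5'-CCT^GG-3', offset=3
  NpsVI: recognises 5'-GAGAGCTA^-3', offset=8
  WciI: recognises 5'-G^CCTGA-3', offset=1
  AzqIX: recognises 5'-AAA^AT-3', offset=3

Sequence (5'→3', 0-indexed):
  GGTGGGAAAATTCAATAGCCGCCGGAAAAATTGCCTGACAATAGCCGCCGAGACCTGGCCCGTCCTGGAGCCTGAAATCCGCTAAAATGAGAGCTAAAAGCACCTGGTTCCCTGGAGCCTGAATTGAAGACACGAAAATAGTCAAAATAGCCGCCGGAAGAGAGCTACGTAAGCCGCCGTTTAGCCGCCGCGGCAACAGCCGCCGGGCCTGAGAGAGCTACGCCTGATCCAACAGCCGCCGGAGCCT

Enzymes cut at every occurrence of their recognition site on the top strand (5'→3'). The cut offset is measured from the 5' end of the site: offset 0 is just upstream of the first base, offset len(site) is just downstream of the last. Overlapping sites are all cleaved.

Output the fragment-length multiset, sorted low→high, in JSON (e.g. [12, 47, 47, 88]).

[2,4,4,4,5,7,8,8,9,9,9,9,9,9,10,10,11,12,13,14,14,15,16,16,20]

Site scan:
  KluV (AGCCGCCG, off=5): starts [16, 42, 148, 171, 182, 197, 233] → cuts [21, 47, 153, 176, 187, 202, 238]
  LmaVI (CCTGG, off=3): starts [53, 63, 102, 110, 244] → cuts [0, 56, 66, 105, 113]
  NpsVI (GAGAGCTA, off=8): starts [88, 159, 212] → cuts [96, 167, 220]
  WciI (GCCTGA, off=1): starts [32, 69, 116, 206, 221] → cuts [33, 70, 117, 207, 222]
  AzqIX (AAAAT, off=3): starts [6, 26, 83, 134, 143] → cuts [9, 29, 86, 137, 146]

Pooled cuts: [0, 9, 21, 29, 33, 47, 56, 66, 70, 86, 96, 105, 113, 117, 137, 146, 153, 167, 176, 187, 202, 207, 220, 222, 238]

Fragment lengths:
  0→9: 9 bp
  9→21: 12 bp
  21→29: 8 bp
  29→33: 4 bp
  33→47: 14 bp
  47→56: 9 bp
  56→66: 10 bp
  66→70: 4 bp
  70→86: 16 bp
  86→96: 10 bp
  96→105: 9 bp
  105→113: 8 bp
  113→117: 4 bp
  117→137: 20 bp
  137→146: 9 bp
  146→153: 7 bp
  153→167: 14 bp
  167→176: 9 bp
  176→187: 11 bp
  187→202: 15 bp
  202→207: 5 bp
  207→220: 13 bp
  220→222: 2 bp
  222→238: 16 bp
  238→0 (wrap): 247-238+0 = 9 bp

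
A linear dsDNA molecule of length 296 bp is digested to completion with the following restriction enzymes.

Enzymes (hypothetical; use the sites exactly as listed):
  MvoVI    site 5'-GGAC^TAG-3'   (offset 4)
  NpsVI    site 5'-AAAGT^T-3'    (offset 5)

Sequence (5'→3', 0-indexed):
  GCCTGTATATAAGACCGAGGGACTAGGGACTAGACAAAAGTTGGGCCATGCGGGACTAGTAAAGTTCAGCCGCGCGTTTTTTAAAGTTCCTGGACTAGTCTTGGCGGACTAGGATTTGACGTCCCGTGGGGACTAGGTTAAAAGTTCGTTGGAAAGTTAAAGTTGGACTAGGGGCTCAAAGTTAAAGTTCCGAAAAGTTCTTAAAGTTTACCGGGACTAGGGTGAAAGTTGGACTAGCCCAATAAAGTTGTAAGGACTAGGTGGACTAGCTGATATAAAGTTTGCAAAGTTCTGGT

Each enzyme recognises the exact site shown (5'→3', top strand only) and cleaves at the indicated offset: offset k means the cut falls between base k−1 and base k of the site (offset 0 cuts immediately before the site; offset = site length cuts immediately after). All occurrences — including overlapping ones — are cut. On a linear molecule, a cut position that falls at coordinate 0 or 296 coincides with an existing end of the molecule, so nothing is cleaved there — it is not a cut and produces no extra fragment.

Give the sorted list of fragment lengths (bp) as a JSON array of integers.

Per-enzyme occurrences:
  MvoVI (GGACTAG, off=4): starts [19, 26, 52, 91, 105, 129, 164, 213, 230, 253, 262] → cuts [23, 30, 56, 95, 109, 133, 168, 217, 234, 257, 266]
  NpsVI (AAAGTT, off=5): starts [36, 60, 82, 140, 152, 158, 177, 183, 193, 202, 224, 243, 276, 285] → cuts [41, 65, 87, 145, 157, 163, 182, 188, 198, 207, 229, 248, 281, 290]

All cut coordinates (distinct, sorted): [23, 30, 41, 56, 65, 87, 95, 109, 133, 145, 157, 163, 168, 182, 188, 198, 207, 217, 229, 234, 248, 257, 266, 281, 290]

Fragments:
  [0,23): 23 bp
  [23,30): 7 bp
  [30,41): 11 bp
  [41,56): 15 bp
  [56,65): 9 bp
  [65,87): 22 bp
  [87,95): 8 bp
  [95,109): 14 bp
  [109,133): 24 bp
  [133,145): 12 bp
  [145,157): 12 bp
  [157,163): 6 bp
  [163,168): 5 bp
  [168,182): 14 bp
  [182,188): 6 bp
  [188,198): 10 bp
  [198,207): 9 bp
  [207,217): 10 bp
  [217,229): 12 bp
  [229,234): 5 bp
  [234,248): 14 bp
  [248,257): 9 bp
  [257,266): 9 bp
  [266,281): 15 bp
  [281,290): 9 bp
  [290,296): 6 bp

[5,5,6,6,6,7,8,9,9,9,9,9,10,10,11,12,12,12,14,14,14,15,15,22,23,24]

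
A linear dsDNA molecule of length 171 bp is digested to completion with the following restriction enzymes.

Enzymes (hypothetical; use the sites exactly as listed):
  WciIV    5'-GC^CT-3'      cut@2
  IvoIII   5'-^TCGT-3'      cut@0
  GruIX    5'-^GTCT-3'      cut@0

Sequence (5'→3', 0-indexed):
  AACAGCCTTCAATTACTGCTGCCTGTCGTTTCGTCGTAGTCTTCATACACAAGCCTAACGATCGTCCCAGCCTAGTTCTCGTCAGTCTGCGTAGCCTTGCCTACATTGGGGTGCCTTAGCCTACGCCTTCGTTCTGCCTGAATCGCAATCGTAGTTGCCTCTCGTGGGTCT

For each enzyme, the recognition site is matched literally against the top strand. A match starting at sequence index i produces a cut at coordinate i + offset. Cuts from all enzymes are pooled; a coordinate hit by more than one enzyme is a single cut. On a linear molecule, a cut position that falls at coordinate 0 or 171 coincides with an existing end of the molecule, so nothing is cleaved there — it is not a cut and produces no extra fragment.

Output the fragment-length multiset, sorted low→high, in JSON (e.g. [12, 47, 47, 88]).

[2,3,3,3,4,5,5,5,6,6,6,6,6,7,7,9,10,10,11,11,14,16,16]

Scan for sites:
  WciIV (GCCT, off=2): starts [4, 20, 52, 69, 93, 98, 112, 118, 124, 135, 156] → cuts [6, 22, 54, 71, 95, 100, 114, 120, 126, 137, 158]
  IvoIII (TCGT, off=0): starts [25, 30, 33, 61, 78, 128, 148, 161] → cuts [25, 30, 33, 61, 78, 128, 148, 161]
  GruIX (GTCT, off=0): starts [38, 84, 167] → cuts [38, 84, 167]

All cut coordinates (distinct, sorted): [6, 22, 25, 30, 33, 38, 54, 61, 71, 78, 84, 95, 100, 114, 120, 126, 128, 137, 148, 158, 161, 167]

Fragments:
  [0,6): 6 bp
  [6,22): 16 bp
  [22,25): 3 bp
  [25,30): 5 bp
  [30,33): 3 bp
  [33,38): 5 bp
  [38,54): 16 bp
  [54,61): 7 bp
  [61,71): 10 bp
  [71,78): 7 bp
  [78,84): 6 bp
  [84,95): 11 bp
  [95,100): 5 bp
  [100,114): 14 bp
  [114,120): 6 bp
  [120,126): 6 bp
  [126,128): 2 bp
  [128,137): 9 bp
  [137,148): 11 bp
  [148,158): 10 bp
  [158,161): 3 bp
  [161,167): 6 bp
  [167,171): 4 bp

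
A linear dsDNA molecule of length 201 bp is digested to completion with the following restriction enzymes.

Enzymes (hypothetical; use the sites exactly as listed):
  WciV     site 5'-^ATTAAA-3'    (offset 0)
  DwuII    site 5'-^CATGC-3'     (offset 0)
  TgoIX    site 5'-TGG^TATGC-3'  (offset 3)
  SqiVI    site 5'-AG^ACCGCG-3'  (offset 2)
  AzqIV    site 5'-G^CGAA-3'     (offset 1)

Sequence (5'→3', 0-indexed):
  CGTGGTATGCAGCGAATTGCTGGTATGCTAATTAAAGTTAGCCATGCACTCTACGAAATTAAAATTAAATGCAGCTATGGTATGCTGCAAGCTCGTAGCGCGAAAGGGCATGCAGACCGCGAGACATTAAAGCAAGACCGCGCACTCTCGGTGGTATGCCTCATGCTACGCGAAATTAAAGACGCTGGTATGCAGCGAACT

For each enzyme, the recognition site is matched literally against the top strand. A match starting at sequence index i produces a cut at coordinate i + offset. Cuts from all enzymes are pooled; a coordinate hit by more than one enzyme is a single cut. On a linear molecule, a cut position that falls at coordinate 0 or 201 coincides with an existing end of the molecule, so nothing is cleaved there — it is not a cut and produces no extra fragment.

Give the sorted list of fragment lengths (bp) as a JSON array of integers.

[4,5,6,6,7,7,7,7,7,8,9,10,11,11,12,14,15,17,18,20]

Per-enzyme occurrences:
  WciV (ATTAAA, off=0): starts [30, 57, 63, 125, 174] → cuts [30, 57, 63, 125, 174]
  DwuII (CATGC, off=0): starts [42, 108, 161] → cuts [42, 108, 161]
  TgoIX (TGGTATGC, off=3): starts [2, 20, 77, 151, 185] → cuts [5, 23, 80, 154, 188]
  SqiVI (AGACCGCG, off=2): starts [113, 134] → cuts [115, 136]
  AzqIV (GCGAA, off=1): starts [11, 99, 169, 194] → cuts [12, 100, 170, 195]

All cut coordinates (distinct, sorted): [5, 12, 23, 30, 42, 57, 63, 80, 100, 108, 115, 125, 136, 154, 161, 170, 174, 188, 195]

Fragments:
  [0,5): 5 bp
  [5,12): 7 bp
  [12,23): 11 bp
  [23,30): 7 bp
  [30,42): 12 bp
  [42,57): 15 bp
  [57,63): 6 bp
  [63,80): 17 bp
  [80,100): 20 bp
  [100,108): 8 bp
  [108,115): 7 bp
  [115,125): 10 bp
  [125,136): 11 bp
  [136,154): 18 bp
  [154,161): 7 bp
  [161,170): 9 bp
  [170,174): 4 bp
  [174,188): 14 bp
  [188,195): 7 bp
  [195,201): 6 bp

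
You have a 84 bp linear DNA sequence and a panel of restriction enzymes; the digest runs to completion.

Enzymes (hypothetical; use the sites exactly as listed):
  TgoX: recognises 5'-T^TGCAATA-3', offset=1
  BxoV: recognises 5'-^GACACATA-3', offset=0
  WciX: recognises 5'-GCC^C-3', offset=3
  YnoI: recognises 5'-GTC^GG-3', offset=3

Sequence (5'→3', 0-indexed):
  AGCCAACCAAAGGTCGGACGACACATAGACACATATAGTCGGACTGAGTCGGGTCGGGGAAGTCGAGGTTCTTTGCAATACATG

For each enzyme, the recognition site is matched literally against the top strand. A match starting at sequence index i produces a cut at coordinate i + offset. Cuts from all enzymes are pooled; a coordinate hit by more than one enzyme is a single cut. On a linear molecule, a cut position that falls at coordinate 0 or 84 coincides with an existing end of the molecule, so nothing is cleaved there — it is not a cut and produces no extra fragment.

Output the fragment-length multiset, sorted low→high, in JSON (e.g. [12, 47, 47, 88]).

Per-enzyme occurrences:
  TgoX TTGCAATA/1: at [72] ⇒ [73]
  BxoV GACACATA/0: at [19, 27] ⇒ [19, 27]
  WciX (GCCC, off=3): no sites
  YnoI GTCGG/3: at [12, 37, 47, 52] ⇒ [15, 40, 50, 55]

All cut coordinates (distinct, sorted): [15, 19, 27, 40, 50, 55, 73]

Fragment lengths:
  [0,15): 15 bp
  [15,19): 4 bp
  [19,27): 8 bp
  [27,40): 13 bp
  [40,50): 10 bp
  [50,55): 5 bp
  [55,73): 18 bp
  [73,84): 11 bp

[4,5,8,10,11,13,15,18]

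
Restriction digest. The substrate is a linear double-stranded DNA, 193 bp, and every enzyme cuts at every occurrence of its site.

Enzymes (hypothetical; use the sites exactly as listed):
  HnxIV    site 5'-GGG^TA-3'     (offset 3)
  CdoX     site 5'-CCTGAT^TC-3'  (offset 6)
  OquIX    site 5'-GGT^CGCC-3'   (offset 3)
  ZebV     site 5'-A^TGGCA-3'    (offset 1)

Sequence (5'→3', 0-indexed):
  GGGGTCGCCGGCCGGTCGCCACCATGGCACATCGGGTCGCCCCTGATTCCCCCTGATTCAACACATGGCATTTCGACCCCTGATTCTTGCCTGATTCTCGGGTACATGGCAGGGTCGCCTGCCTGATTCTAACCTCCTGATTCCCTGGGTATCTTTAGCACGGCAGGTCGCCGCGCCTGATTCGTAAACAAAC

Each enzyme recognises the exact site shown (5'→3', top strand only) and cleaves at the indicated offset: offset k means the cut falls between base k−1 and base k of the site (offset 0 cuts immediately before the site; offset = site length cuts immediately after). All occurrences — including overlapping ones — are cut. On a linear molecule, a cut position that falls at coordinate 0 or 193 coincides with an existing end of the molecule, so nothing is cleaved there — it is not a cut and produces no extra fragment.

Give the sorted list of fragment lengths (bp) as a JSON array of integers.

[4,5,7,8,8,8,9,10,10,11,11,12,12,13,13,14,19,19]

Per-enzyme occurrences:
  HnxIV GGGTA/3: at [99, 146] ⇒ [102, 149]
  CdoX CCTGATTC/6: at [41, 51, 78, 89, 121, 135, 175] ⇒ [47, 57, 84, 95, 127, 141, 181]
  OquIX GGTCGCC/3: at [2, 13, 34, 112, 165] ⇒ [5, 16, 37, 115, 168]
  ZebV ATGGCA/1: at [23, 64, 105] ⇒ [24, 65, 106]

All cut coordinates (distinct, sorted): [5, 16, 24, 37, 47, 57, 65, 84, 95, 102, 106, 115, 127, 141, 149, 168, 181]

Fragments:
  [0,5): 5 bp
  [5,16): 11 bp
  [16,24): 8 bp
  [24,37): 13 bp
  [37,47): 10 bp
  [47,57): 10 bp
  [57,65): 8 bp
  [65,84): 19 bp
  [84,95): 11 bp
  [95,102): 7 bp
  [102,106): 4 bp
  [106,115): 9 bp
  [115,127): 12 bp
  [127,141): 14 bp
  [141,149): 8 bp
  [149,168): 19 bp
  [168,181): 13 bp
  [181,193): 12 bp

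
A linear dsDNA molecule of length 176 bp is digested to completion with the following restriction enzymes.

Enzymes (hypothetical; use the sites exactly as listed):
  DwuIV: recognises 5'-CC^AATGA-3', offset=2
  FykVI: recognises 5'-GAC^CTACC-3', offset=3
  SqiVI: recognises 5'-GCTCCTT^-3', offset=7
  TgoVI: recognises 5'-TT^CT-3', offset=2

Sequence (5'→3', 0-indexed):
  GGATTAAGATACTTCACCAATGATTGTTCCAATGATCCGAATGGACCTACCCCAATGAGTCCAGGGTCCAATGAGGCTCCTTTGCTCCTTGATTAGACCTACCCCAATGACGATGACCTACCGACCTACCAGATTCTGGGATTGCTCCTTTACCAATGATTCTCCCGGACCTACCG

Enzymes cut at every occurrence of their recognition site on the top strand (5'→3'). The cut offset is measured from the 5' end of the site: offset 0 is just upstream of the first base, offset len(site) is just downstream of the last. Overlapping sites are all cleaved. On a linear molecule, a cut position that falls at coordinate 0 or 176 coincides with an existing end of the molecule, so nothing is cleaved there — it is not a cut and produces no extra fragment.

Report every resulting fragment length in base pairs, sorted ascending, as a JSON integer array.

Per-enzyme occurrences:
  DwuIV CCAATGA/2: at [16, 28, 51, 67, 103, 152] ⇒ [18, 30, 53, 69, 105, 154]
  FykVI GACCTACC/3: at [43, 95, 114, 122, 167] ⇒ [46, 98, 117, 125, 170]
  SqiVI GCTCCTT/7: at [75, 83, 143] ⇒ [82, 90, 150]
  TgoVI TTCT/2: at [133, 159] ⇒ [135, 161]

Pooled cuts: [18, 30, 46, 53, 69, 82, 90, 98, 105, 117, 125, 135, 150, 154, 161, 170]

Fragments:
  [0,18): 18 bp
  [18,30): 12 bp
  [30,46): 16 bp
  [46,53): 7 bp
  [53,69): 16 bp
  [69,82): 13 bp
  [82,90): 8 bp
  [90,98): 8 bp
  [98,105): 7 bp
  [105,117): 12 bp
  [117,125): 8 bp
  [125,135): 10 bp
  [135,150): 15 bp
  [150,154): 4 bp
  [154,161): 7 bp
  [161,170): 9 bp
  [170,176): 6 bp

[4,6,7,7,7,8,8,8,9,10,12,12,13,15,16,16,18]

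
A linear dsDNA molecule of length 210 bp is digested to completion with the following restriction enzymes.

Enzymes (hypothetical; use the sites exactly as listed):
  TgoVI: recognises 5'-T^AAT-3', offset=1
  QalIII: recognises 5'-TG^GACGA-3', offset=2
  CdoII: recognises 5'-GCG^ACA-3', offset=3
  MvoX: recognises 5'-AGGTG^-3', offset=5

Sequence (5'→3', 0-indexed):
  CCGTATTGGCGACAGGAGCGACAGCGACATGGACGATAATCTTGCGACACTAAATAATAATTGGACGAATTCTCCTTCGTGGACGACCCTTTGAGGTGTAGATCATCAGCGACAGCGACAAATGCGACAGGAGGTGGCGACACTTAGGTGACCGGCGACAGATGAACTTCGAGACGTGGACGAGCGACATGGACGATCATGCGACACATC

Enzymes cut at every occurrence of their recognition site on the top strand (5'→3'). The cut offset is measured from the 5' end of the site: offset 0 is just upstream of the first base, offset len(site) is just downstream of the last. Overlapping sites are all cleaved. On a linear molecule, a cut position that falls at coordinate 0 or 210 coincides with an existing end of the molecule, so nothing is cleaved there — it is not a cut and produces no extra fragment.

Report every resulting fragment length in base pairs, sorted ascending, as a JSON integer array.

[3,3,5,5,5,6,6,6,7,7,8,9,9,9,9,10,11,11,12,13,17,18,21]

Per-enzyme occurrences:
  TgoVI TAAT/1: at [36, 54, 57] ⇒ [37, 55, 58]
  QalIII TGGACGA/2: at [29, 61, 79, 176, 189] ⇒ [31, 63, 81, 178, 191]
  CdoII GCGACA/3: at [8, 17, 23, 43, 108, 114, 123, 136, 154, 183, 200] ⇒ [11, 20, 26, 46, 111, 117, 126, 139, 157, 186, 203]
  MvoX AGGTG/5: at [93, 131, 145] ⇒ [98, 136, 150]

All cut coordinates (distinct, sorted): [11, 20, 26, 31, 37, 46, 55, 58, 63, 81, 98, 111, 117, 126, 136, 139, 150, 157, 178, 186, 191, 203]

Fragments:
  [0,11): 11 bp
  [11,20): 9 bp
  [20,26): 6 bp
  [26,31): 5 bp
  [31,37): 6 bp
  [37,46): 9 bp
  [46,55): 9 bp
  [55,58): 3 bp
  [58,63): 5 bp
  [63,81): 18 bp
  [81,98): 17 bp
  [98,111): 13 bp
  [111,117): 6 bp
  [117,126): 9 bp
  [126,136): 10 bp
  [136,139): 3 bp
  [139,150): 11 bp
  [150,157): 7 bp
  [157,178): 21 bp
  [178,186): 8 bp
  [186,191): 5 bp
  [191,203): 12 bp
  [203,210): 7 bp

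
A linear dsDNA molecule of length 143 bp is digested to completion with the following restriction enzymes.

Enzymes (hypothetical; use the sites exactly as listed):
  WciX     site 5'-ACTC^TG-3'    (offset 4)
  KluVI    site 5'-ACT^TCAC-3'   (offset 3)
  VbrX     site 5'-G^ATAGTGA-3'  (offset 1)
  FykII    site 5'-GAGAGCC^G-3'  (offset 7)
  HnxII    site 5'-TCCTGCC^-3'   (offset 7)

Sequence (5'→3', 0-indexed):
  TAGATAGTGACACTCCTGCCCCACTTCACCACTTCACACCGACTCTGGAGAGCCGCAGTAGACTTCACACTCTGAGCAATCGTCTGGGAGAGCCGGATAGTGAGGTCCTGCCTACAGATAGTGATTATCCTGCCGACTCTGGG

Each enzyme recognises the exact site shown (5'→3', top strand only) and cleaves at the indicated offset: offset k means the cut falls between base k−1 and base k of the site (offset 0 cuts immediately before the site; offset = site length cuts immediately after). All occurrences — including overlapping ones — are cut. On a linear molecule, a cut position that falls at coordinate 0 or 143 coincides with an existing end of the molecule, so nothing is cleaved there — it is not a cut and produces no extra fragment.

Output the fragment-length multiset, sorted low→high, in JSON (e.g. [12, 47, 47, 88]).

Per-enzyme occurrences:
  WciX (ACTCTG, off=4): starts [41, 68, 135] → cuts [45, 72, 139]
  KluVI (ACTTCAC, off=3): starts [22, 30, 61] → cuts [25, 33, 64]
  VbrX (GATAGTGA, off=1): starts [2, 95, 116] → cuts [3, 96, 117]
  FykII (GAGAGCCG, off=7): starts [47, 87] → cuts [54, 94]
  HnxII (TCCTGCC, off=7): starts [13, 105, 127] → cuts [20, 112, 134]

All cut coordinates (distinct, sorted): [3, 20, 25, 33, 45, 54, 64, 72, 94, 96, 112, 117, 134, 139]

Fragments:
  [0,3): 3 bp
  [3,20): 17 bp
  [20,25): 5 bp
  [25,33): 8 bp
  [33,45): 12 bp
  [45,54): 9 bp
  [54,64): 10 bp
  [64,72): 8 bp
  [72,94): 22 bp
  [94,96): 2 bp
  [96,112): 16 bp
  [112,117): 5 bp
  [117,134): 17 bp
  [134,139): 5 bp
  [139,143): 4 bp

[2,3,4,5,5,5,8,8,9,10,12,16,17,17,22]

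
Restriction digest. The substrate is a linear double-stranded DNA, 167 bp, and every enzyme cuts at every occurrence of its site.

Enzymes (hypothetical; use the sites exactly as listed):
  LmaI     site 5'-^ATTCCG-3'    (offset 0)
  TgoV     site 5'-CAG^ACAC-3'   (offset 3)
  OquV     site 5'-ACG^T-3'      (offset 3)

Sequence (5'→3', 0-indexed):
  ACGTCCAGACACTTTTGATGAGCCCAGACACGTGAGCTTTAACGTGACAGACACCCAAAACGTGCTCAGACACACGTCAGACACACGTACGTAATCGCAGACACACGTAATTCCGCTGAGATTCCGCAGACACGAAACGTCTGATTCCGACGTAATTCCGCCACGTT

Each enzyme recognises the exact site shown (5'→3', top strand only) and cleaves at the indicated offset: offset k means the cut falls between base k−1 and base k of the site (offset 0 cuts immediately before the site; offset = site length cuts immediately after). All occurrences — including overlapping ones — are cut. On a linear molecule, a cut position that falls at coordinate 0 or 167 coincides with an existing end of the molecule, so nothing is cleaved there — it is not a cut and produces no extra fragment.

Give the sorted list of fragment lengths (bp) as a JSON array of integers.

[2,2,2,3,4,4,4,5,5,6,7,7,7,7,9,9,9,10,11,11,12,12,19]

Site scan:
  LmaI ATTCCG/0: at [109, 120, 143, 154] ⇒ [109, 120, 143, 154]
  TgoV CAGACAC/3: at [5, 24, 47, 66, 77, 97, 126] ⇒ [8, 27, 50, 69, 80, 100, 129]
  OquV ACGT/3: at [0, 29, 41, 59, 73, 84, 88, 104, 136, 149, 162] ⇒ [3, 32, 44, 62, 76, 87, 91, 107, 139, 152, 165]

All cut coordinates (distinct, sorted): [3, 8, 27, 32, 44, 50, 62, 69, 76, 80, 87, 91, 100, 107, 109, 120, 129, 139, 143, 152, 154, 165]

Fragments:
  [0,3): 3 bp
  [3,8): 5 bp
  [8,27): 19 bp
  [27,32): 5 bp
  [32,44): 12 bp
  [44,50): 6 bp
  [50,62): 12 bp
  [62,69): 7 bp
  [69,76): 7 bp
  [76,80): 4 bp
  [80,87): 7 bp
  [87,91): 4 bp
  [91,100): 9 bp
  [100,107): 7 bp
  [107,109): 2 bp
  [109,120): 11 bp
  [120,129): 9 bp
  [129,139): 10 bp
  [139,143): 4 bp
  [143,152): 9 bp
  [152,154): 2 bp
  [154,165): 11 bp
  [165,167): 2 bp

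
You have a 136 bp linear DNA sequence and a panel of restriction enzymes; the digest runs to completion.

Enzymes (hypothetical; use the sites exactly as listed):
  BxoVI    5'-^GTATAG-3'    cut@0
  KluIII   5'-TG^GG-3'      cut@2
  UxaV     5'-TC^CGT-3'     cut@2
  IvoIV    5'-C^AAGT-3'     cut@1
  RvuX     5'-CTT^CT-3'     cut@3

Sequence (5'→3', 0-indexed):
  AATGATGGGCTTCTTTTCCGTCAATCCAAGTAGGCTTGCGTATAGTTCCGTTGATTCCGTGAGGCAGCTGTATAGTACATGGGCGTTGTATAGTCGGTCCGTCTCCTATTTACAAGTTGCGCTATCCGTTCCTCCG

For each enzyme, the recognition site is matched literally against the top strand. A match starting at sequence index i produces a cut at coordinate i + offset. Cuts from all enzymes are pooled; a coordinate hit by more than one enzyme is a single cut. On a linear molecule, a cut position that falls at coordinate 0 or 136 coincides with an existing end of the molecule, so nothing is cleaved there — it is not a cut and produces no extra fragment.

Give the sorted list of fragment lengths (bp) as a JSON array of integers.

[5,6,6,7,9,9,9,10,12,12,12,12,13,14]

Scan for sites:
  BxoVI (GTATAG, off=0): starts [39, 69, 87] → cuts [39, 69, 87]
  KluIII (TGGG, off=2): starts [5, 79] → cuts [7, 81]
  UxaV (TCCGT, off=2): starts [16, 46, 55, 97, 124] → cuts [18, 48, 57, 99, 126]
  IvoIV (CAAGT, off=1): starts [26, 112] → cuts [27, 113]
  RvuX (CTTCT, off=3): starts [9] → cuts [12]

All cut coordinates (distinct, sorted): [7, 12, 18, 27, 39, 48, 57, 69, 81, 87, 99, 113, 126]

Fragment lengths:
  [0,7): 7 bp
  [7,12): 5 bp
  [12,18): 6 bp
  [18,27): 9 bp
  [27,39): 12 bp
  [39,48): 9 bp
  [48,57): 9 bp
  [57,69): 12 bp
  [69,81): 12 bp
  [81,87): 6 bp
  [87,99): 12 bp
  [99,113): 14 bp
  [113,126): 13 bp
  [126,136): 10 bp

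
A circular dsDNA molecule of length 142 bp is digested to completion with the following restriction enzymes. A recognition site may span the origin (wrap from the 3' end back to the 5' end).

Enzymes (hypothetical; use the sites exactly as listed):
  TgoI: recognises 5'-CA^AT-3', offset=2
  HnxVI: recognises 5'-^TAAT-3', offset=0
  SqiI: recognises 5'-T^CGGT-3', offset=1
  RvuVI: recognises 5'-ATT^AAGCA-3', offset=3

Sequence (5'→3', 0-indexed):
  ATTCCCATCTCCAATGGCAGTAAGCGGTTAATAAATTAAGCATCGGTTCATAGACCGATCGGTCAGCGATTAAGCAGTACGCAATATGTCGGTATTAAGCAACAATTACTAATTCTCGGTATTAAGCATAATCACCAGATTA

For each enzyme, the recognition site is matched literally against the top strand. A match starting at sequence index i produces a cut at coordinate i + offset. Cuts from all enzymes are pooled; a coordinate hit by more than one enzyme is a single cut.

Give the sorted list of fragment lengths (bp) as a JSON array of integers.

Scan for sites:
  TgoI CAAT/2: at [11, 81, 102] ⇒ [13, 83, 104]
  HnxVI TAAT/0: at [28, 109, 128, 140] ⇒ [28, 109, 128, 140]
  SqiI TCGGT/1: at [42, 58, 88, 115] ⇒ [43, 59, 89, 116]
  RvuVI ATTAAGCA/3: at [34, 68, 93, 120] ⇒ [37, 71, 96, 123]

Pooled cuts: [13, 28, 37, 43, 59, 71, 83, 89, 96, 104, 109, 116, 123, 128, 140]

Fragments:
  13→28: 15 bp
  28→37: 9 bp
  37→43: 6 bp
  43→59: 16 bp
  59→71: 12 bp
  71→83: 12 bp
  83→89: 6 bp
  89→96: 7 bp
  96→104: 8 bp
  104→109: 5 bp
  109→116: 7 bp
  116→123: 7 bp
  123→128: 5 bp
  128→140: 12 bp
  140→13 (wrap): 142-140+13 = 15 bp

[5,5,6,6,7,7,7,8,9,12,12,12,15,15,16]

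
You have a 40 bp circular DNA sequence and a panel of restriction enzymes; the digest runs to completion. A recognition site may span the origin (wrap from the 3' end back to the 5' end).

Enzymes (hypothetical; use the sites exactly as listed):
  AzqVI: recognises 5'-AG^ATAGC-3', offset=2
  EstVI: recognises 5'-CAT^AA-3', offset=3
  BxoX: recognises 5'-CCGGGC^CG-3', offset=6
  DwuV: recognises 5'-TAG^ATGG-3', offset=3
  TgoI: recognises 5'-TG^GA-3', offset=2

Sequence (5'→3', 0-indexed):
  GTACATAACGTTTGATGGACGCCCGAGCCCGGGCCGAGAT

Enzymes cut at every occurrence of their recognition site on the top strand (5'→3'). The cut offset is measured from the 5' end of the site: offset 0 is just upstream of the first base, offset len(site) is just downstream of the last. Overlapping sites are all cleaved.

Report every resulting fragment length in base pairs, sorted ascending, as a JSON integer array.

[11,12,17]

Scan for sites:
  AzqVI (AGATAGC, off=2): no sites
  EstVI CATAA/3: at [3] ⇒ [6]
  BxoX CCGGGCCG/6: at [28] ⇒ [34]
  DwuV (TAGATGG, off=3): no sites
  TgoI TGGA/2: at [15] ⇒ [17]

Pooled cuts: [6, 17, 34]

Fragment lengths:
  6→17: 11 bp
  17→34: 17 bp
  34→6 (wrap): 40-34+6 = 12 bp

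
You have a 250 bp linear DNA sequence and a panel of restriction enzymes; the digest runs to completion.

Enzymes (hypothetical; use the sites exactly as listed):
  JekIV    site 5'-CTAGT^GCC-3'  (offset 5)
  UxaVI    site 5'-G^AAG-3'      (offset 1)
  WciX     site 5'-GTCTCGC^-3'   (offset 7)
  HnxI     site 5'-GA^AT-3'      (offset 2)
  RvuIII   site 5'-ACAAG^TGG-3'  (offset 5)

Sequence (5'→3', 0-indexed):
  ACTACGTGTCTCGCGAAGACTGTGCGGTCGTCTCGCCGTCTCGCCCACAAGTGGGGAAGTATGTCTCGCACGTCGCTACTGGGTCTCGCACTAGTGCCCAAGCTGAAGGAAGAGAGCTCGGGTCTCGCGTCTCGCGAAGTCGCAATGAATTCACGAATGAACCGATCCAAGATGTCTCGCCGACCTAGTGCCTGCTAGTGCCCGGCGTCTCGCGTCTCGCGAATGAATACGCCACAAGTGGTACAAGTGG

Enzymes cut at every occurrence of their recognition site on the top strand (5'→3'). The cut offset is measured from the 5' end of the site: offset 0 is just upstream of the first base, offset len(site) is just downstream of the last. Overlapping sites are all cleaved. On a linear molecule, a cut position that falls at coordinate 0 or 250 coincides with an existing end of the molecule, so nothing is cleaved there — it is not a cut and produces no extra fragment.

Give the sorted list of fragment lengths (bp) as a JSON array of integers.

[1,1,2,3,4,4,5,6,7,7,7,8,8,9,9,10,10,12,12,13,14,14,19,20,21,24]

Per-enzyme occurrences:
  JekIV (CTAGTGCC, off=5): starts [90, 184, 194] → cuts [95, 189, 199]
  UxaVI (GAAG, off=1): starts [14, 55, 104, 108, 135] → cuts [15, 56, 105, 109, 136]
  WciX (GTCTCGC, off=7): starts [7, 29, 37, 62, 82, 121, 128, 173, 206, 213] → cuts [14, 36, 44, 69, 89, 128, 135, 180, 213, 220]
  HnxI (GAAT, off=2): starts [146, 154, 220, 224] → cuts [148, 156, 222, 226]
  RvuIII (ACAAGTGG, off=5): starts [46, 233, 242] → cuts [51, 238, 247]

Pooled cuts: [14, 15, 36, 44, 51, 56, 69, 89, 95, 105, 109, 128, 135, 136, 148, 156, 180, 189, 199, 213, 220, 222, 226, 238, 247]

Fragment lengths:
  [0,14): 14 bp
  [14,15): 1 bp
  [15,36): 21 bp
  [36,44): 8 bp
  [44,51): 7 bp
  [51,56): 5 bp
  [56,69): 13 bp
  [69,89): 20 bp
  [89,95): 6 bp
  [95,105): 10 bp
  [105,109): 4 bp
  [109,128): 19 bp
  [128,135): 7 bp
  [135,136): 1 bp
  [136,148): 12 bp
  [148,156): 8 bp
  [156,180): 24 bp
  [180,189): 9 bp
  [189,199): 10 bp
  [199,213): 14 bp
  [213,220): 7 bp
  [220,222): 2 bp
  [222,226): 4 bp
  [226,238): 12 bp
  [238,247): 9 bp
  [247,250): 3 bp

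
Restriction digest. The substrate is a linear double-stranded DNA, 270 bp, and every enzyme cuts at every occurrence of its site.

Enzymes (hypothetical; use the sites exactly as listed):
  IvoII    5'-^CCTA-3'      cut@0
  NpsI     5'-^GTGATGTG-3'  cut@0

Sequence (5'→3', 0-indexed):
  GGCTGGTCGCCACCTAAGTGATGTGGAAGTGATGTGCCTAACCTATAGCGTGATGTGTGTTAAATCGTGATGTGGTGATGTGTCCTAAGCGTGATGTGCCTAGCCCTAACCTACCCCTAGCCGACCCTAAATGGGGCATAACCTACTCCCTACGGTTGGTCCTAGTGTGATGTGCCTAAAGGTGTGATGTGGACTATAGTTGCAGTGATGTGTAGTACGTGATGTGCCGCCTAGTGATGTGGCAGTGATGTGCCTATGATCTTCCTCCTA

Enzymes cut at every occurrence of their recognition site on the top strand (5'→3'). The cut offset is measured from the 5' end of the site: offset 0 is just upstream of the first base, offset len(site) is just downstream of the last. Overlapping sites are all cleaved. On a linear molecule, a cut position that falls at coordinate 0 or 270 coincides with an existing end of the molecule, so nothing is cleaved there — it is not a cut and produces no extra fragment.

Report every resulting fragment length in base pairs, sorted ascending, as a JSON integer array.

[4,4,5,5,5,6,6,6,7,7,8,8,8,8,8,8,9,9,10,11,11,11,12,12,14,14,16,17,21]

Scan for sites:
  IvoII (CCTA, off=0): starts [12, 36, 41, 83, 98, 104, 109, 115, 125, 141, 148, 160, 174, 229, 252, 266] → cuts [12, 36, 41, 83, 98, 104, 109, 115, 125, 141, 148, 160, 174, 229, 252, 266]
  NpsI (GTGATGTG, off=0): starts [17, 28, 49, 66, 74, 90, 166, 183, 204, 218, 233, 244] → cuts [17, 28, 49, 66, 74, 90, 166, 183, 204, 218, 233, 244]

Pooled cuts: [12, 17, 28, 36, 41, 49, 66, 74, 83, 90, 98, 104, 109, 115, 125, 141, 148, 160, 166, 174, 183, 204, 218, 229, 233, 244, 252, 266]

Fragments:
  [0,12): 12 bp
  [12,17): 5 bp
  [17,28): 11 bp
  [28,36): 8 bp
  [36,41): 5 bp
  [41,49): 8 bp
  [49,66): 17 bp
  [66,74): 8 bp
  [74,83): 9 bp
  [83,90): 7 bp
  [90,98): 8 bp
  [98,104): 6 bp
  [104,109): 5 bp
  [109,115): 6 bp
  [115,125): 10 bp
  [125,141): 16 bp
  [141,148): 7 bp
  [148,160): 12 bp
  [160,166): 6 bp
  [166,174): 8 bp
  [174,183): 9 bp
  [183,204): 21 bp
  [204,218): 14 bp
  [218,229): 11 bp
  [229,233): 4 bp
  [233,244): 11 bp
  [244,252): 8 bp
  [252,266): 14 bp
  [266,270): 4 bp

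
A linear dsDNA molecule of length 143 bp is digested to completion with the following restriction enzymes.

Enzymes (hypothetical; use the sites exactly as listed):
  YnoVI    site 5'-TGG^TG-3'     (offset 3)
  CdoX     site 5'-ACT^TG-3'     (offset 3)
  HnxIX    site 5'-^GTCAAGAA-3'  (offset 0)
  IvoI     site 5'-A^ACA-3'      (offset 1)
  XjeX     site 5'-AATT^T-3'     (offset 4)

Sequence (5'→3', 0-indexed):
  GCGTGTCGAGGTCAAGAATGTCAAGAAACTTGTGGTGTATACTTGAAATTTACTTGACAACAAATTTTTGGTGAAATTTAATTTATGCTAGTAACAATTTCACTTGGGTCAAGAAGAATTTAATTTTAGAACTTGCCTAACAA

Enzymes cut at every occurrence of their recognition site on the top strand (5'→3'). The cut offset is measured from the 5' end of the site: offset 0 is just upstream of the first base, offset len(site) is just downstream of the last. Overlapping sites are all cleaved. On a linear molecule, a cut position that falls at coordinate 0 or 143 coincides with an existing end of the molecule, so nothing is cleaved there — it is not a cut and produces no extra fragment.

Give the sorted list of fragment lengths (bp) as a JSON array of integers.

Site scan:
  YnoVI TGGTG/3: at [32, 68] ⇒ [35, 71]
  CdoX ACTTG/3: at [27, 40, 51, 101, 130] ⇒ [30, 43, 54, 104, 133]
  HnxIX GTCAAGAA/0: at [10, 19, 107] ⇒ [10, 19, 107]
  IvoI AACA/1: at [58, 92, 138] ⇒ [59, 93, 139]
  XjeX AATTT/4: at [46, 62, 74, 79, 95, 116, 121] ⇒ [50, 66, 78, 83, 99, 120, 125]

Pooled cuts: [10, 19, 30, 35, 43, 50, 54, 59, 66, 71, 78, 83, 93, 99, 104, 107, 120, 125, 133, 139]

Fragments:
  [0,10): 10 bp
  [10,19): 9 bp
  [19,30): 11 bp
  [30,35): 5 bp
  [35,43): 8 bp
  [43,50): 7 bp
  [50,54): 4 bp
  [54,59): 5 bp
  [59,66): 7 bp
  [66,71): 5 bp
  [71,78): 7 bp
  [78,83): 5 bp
  [83,93): 10 bp
  [93,99): 6 bp
  [99,104): 5 bp
  [104,107): 3 bp
  [107,120): 13 bp
  [120,125): 5 bp
  [125,133): 8 bp
  [133,139): 6 bp
  [139,143): 4 bp

[3,4,4,5,5,5,5,5,5,6,6,7,7,7,8,8,9,10,10,11,13]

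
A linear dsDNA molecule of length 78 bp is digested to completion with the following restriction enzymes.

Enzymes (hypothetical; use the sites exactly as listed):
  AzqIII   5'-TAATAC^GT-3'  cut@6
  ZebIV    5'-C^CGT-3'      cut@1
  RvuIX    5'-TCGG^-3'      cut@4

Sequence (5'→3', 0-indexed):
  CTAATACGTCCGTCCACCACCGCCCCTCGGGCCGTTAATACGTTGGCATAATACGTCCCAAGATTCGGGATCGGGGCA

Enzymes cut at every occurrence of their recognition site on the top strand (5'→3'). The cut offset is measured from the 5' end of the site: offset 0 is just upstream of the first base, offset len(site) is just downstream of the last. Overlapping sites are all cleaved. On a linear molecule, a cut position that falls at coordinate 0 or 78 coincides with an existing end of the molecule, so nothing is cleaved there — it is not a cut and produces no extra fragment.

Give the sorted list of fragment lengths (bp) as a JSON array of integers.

Per-enzyme occurrences:
  AzqIII TAATACGT/6: at [1, 35, 48] ⇒ [7, 41, 54]
  ZebIV CCGT/1: at [9, 31] ⇒ [10, 32]
  RvuIX TCGG/4: at [26, 64, 70] ⇒ [30, 68, 74]

All cut coordinates (distinct, sorted): [7, 10, 30, 32, 41, 54, 68, 74]

Fragment lengths:
  [0,7): 7 bp
  [7,10): 3 bp
  [10,30): 20 bp
  [30,32): 2 bp
  [32,41): 9 bp
  [41,54): 13 bp
  [54,68): 14 bp
  [68,74): 6 bp
  [74,78): 4 bp

[2,3,4,6,7,9,13,14,20]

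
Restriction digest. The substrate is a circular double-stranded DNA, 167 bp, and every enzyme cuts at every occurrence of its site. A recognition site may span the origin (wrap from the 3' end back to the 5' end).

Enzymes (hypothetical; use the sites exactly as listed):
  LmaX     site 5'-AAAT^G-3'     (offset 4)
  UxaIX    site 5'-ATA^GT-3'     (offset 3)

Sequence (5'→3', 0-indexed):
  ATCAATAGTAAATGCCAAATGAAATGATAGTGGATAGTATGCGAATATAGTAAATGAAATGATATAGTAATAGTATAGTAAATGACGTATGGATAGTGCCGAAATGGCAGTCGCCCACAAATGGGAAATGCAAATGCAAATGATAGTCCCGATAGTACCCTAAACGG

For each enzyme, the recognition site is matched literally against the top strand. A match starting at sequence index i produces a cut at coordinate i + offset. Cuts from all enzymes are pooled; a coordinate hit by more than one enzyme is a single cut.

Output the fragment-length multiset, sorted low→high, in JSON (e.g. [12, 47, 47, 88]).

Scan for sites:
  LmaX AAATG/4: at [9, 16, 21, 51, 56, 79, 101, 118, 125, 131, 137] ⇒ [13, 20, 25, 55, 60, 83, 105, 122, 129, 135, 141]
  UxaIX ATAGT/3: at [4, 26, 33, 46, 63, 69, 74, 92, 142, 151] ⇒ [7, 29, 36, 49, 66, 72, 77, 95, 145, 154]

All cut coordinates (distinct, sorted): [7, 13, 20, 25, 29, 36, 49, 55, 60, 66, 72, 77, 83, 95, 105, 122, 129, 135, 141, 145, 154]

Fragment lengths:
  7→13: 6 bp
  13→20: 7 bp
  20→25: 5 bp
  25→29: 4 bp
  29→36: 7 bp
  36→49: 13 bp
  49→55: 6 bp
  55→60: 5 bp
  60→66: 6 bp
  66→72: 6 bp
  72→77: 5 bp
  77→83: 6 bp
  83→95: 12 bp
  95→105: 10 bp
  105→122: 17 bp
  122→129: 7 bp
  129→135: 6 bp
  135→141: 6 bp
  141→145: 4 bp
  145→154: 9 bp
  154→7 (wrap): 167-154+7 = 20 bp

[4,4,5,5,5,6,6,6,6,6,6,6,7,7,7,9,10,12,13,17,20]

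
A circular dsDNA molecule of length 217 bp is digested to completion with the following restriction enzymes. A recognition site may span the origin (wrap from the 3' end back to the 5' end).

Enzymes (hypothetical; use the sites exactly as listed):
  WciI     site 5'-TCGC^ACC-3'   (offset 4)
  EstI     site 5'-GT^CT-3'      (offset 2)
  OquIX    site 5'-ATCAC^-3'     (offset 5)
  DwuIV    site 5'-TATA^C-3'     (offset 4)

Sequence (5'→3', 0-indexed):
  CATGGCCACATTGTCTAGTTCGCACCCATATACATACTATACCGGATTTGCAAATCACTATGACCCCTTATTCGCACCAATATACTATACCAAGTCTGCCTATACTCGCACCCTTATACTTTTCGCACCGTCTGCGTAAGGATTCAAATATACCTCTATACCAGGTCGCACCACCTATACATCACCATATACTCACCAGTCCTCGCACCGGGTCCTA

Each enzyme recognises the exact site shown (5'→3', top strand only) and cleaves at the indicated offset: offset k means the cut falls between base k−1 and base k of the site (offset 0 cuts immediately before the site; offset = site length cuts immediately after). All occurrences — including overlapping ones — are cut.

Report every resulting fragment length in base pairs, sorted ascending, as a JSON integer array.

Site scan:
  WciI (TCGCACC, off=4): starts [19, 71, 105, 122, 165, 202] → cuts [23, 75, 109, 126, 169, 206]
  EstI (GTCT, off=2): starts [12, 93, 129] → cuts [14, 95, 131]
  OquIX (ATCAC, off=5): starts [53, 180] → cuts [58, 185]
  DwuIV (TATAC, off=4): starts [28, 37, 80, 85, 100, 114, 148, 156, 175, 187] → cuts [32, 41, 84, 89, 104, 118, 152, 160, 179, 191]

Pooled cuts: [14, 23, 32, 41, 58, 75, 84, 89, 95, 104, 109, 118, 126, 131, 152, 160, 169, 179, 185, 191, 206]

Fragments:
  14→23: 9 bp
  23→32: 9 bp
  32→41: 9 bp
  41→58: 17 bp
  58→75: 17 bp
  75→84: 9 bp
  84→89: 5 bp
  89→95: 6 bp
  95→104: 9 bp
  104→109: 5 bp
  109→118: 9 bp
  118→126: 8 bp
  126→131: 5 bp
  131→152: 21 bp
  152→160: 8 bp
  160→169: 9 bp
  169→179: 10 bp
  179→185: 6 bp
  185→191: 6 bp
  191→206: 15 bp
  206→14 (wrap): 217-206+14 = 25 bp

[5,5,5,6,6,6,8,8,9,9,9,9,9,9,9,10,15,17,17,21,25]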